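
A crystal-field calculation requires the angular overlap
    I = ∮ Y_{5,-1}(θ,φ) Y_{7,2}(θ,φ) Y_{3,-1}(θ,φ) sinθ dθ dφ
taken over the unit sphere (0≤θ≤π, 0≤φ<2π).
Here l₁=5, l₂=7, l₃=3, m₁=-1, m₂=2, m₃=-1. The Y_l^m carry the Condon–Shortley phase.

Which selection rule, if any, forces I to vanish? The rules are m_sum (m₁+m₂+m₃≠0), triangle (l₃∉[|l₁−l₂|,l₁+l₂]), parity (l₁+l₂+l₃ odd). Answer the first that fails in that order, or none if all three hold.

m₁+m₂+m₃ = -1 + 2 − 1 = 0  ✓
triangle: |5−7|=2 ≤ l₃=3 ≤ 5+7=12  ✓
parity: l₁+l₂+l₃ = 15 is odd  ✗

parity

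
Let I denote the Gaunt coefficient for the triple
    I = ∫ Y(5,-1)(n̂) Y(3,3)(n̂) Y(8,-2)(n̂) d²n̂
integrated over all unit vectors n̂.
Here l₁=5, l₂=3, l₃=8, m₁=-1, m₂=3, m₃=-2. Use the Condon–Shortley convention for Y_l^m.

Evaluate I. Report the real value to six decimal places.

0.060840

Checks pass: Σm=0; 16 even; l₃=8∈[2,8].
(2·5+1)(2·3+1)(2·8+1) = 1309
Δ: 0! 10! 6! / 17! → 1/136136
sum: t=0:+1/518400 = 1/518400
3j²(5 3 8; 0 0 0) = Δ·Π!·Σ² = 56/2431  (sign +1)
sum: t=0:+1/12441600 = 1/12441600
3j²(5 3 8; -1 3 -2) = Δ·Π!·Σ² = 15/9724  (sign +1)
combine: 4πI² = 1309·56/2431·15/9724 = 1470/31603
take √, sign +1: I = 0.06084005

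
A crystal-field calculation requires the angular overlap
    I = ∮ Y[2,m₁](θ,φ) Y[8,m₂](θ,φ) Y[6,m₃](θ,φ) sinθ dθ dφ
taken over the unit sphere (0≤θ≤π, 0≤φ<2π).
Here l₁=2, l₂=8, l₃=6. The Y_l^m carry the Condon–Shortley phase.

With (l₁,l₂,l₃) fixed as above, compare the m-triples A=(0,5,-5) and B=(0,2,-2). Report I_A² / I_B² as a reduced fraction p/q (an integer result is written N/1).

Shared (l₁,l₂,l₃)=(2,8,6): N and (l;000)² cancel in I_A²/I_B².
A: Δ = 4!·0!·12!/17! = 1/30940; Racah Σ t=2..2: t=2:+1/159667200 = 1/159667200; ⇒ 3j(2 8 6; 0 5 -5)² = 9/1190, sgn -1
B: Δ = 4!·0!·12!/17! = 1/30940; Racah Σ t=2..2: t=2:+1/3870720 = 1/3870720; ⇒ 3j(2 8 6; 0 2 -2)² = 135/6188, sgn +1
I_A²/I_B² = (9/1190)/(135/6188) = 26/75

26/75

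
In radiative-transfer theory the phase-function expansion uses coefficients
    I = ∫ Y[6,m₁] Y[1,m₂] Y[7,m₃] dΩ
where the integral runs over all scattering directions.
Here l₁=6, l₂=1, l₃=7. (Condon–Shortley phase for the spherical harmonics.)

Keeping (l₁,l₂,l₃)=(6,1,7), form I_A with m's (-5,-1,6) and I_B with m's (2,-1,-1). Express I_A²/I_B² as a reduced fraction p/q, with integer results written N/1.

26/5

Shared (l₁,l₂,l₃)=(6,1,7): N and (l;000)² cancel in I_A²/I_B².
A: Δ = 0!·12!·2!/15! = 1/1365; Racah Σ t=0..0: t=0:+1/79833600 = 1/79833600; ⇒ 3j(6 1 7; -5 -1 6)² = 2/35, sgn -1
B: Δ = 0!·12!·2!/15! = 1/1365; Racah Σ t=0..0: t=0:+1/1935360 = 1/1935360; ⇒ 3j(6 1 7; 2 -1 -1)² = 1/91, sgn +1
I_A²/I_B² = (2/35)/(1/91) = 26/5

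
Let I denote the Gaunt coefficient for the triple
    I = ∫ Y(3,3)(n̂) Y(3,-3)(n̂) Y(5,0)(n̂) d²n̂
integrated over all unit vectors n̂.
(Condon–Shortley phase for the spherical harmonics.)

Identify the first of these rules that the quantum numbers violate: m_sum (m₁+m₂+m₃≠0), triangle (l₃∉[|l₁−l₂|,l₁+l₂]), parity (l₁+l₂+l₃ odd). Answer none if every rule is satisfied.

parity

Σmᵢ = 0  ✓
l₃∈[|l₁−l₂|,l₁+l₂]=[0,6], have l₃=5  ✓
Σlᵢ = 11 ⇒ odd  ✗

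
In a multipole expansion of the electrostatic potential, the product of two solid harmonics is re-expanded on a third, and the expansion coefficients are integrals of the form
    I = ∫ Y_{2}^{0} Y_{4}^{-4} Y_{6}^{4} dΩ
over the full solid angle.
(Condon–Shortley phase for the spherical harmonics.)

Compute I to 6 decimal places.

0.106690

Rules hold: Σm=0, L=12 even, 2≤6≤6.
N = 5·9·13 = 585
Δ = 0!·4!·8!/13! = 1/6435
Racah Σ t=0..0: t=0:+1/2304 = 1/2304
⇒ 3j(2 4 6; 0 0 0)² = 5/143, sgn +1
Racah Σ t=0..0: t=0:+1/161280 = 1/161280
⇒ 3j(2 4 6; 0 -4 4)² = 1/143, sgn +1
4πI² = N·(3j₀)²·(3jₘ)² = 225/1573
I = +1·√(0.143039/4π) = 0.10668957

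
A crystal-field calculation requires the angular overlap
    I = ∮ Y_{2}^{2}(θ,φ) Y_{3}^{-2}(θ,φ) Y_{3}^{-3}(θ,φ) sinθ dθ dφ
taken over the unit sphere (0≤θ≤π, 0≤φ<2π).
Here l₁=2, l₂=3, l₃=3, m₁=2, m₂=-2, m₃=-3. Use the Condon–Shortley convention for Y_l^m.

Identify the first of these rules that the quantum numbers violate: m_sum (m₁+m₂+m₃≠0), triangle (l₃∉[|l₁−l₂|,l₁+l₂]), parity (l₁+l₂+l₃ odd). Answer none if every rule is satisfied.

azimuthal sum: 2 − 2 − 3 = -3  ✗
1 ≤ 3 ≤ 5 (triangle on l)
L = 2 + 3 + 3 = 8 (even)

m_sum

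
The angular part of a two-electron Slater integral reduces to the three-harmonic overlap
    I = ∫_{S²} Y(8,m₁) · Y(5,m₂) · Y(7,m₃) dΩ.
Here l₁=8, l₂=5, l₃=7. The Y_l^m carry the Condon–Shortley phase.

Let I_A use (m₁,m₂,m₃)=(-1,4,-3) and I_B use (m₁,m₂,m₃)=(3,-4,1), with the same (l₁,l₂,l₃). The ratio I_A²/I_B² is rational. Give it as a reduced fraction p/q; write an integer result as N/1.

l's match ⇒ only the (l;m) 3-j factors differ between A and B.
A: triangle coeff Δ(8,5,7) = 1/814773960; Σ_t [5,6]: t=5:−1/49766400 t=6:+1/130636800 = -13/1045094400; (3j)²=39/3553 [(8 5 7; -1 4 -3)], sign=-1
B: triangle coeff Δ(8,5,7) = 1/814773960; Σ_t [0,1]: t=0:+1/62208000 t=1:−1/49766400 = -1/248832000; (3j)²=21/20995 [(8 5 7; 3 -4 1)], sign=-1
I_A²/I_B² = (39/3553)/(21/20995) = 845/77

845/77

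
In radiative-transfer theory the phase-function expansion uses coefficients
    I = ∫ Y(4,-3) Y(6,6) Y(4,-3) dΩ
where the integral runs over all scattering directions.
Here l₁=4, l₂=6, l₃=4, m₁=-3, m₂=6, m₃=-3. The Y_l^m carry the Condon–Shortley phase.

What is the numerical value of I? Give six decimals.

m-sum 0 ✓  L=14 even ✓  2≤4≤10 ✓
Π(2lᵢ+1) = 9×13×9 = 1053
triangle coeff Δ(4,6,4) = 1/1261260
Σ_t [2,4]: t=2:+1/4608 t=3:−1/1296 t=4:+1/4608 = -7/20736
(3j)²=20/1287 [(4 6 4; 0 0 0)], sign=-1
Σ_t [6,6]: t=6:+1/518400 = 1/518400
(3j)²=7/195 [(4 6 4; -3 6 -3)], sign=-1
⇒ 4πI² = 84/143
I = (+1)√(84/143/(4π)) = 0.21620548

0.216205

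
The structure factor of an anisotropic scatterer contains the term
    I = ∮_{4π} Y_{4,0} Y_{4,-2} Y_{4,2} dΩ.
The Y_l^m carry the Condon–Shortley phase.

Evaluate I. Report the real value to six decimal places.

-0.083698

Rules hold: Σm=0, L=12 even, 0≤4≤8.
N = 9·9·9 = 729
Δ = 4!·4!·4!/13! = 1/450450
Racah Σ t=0..4: t=0:+1/13824 t=1:−1/216 t=2:+1/64 t=3:−1/216 t=4:+1/13824 = 5/768
⇒ 3j(4 4 4; 0 0 0)² = 18/1001, sgn +1
Racah Σ t=0..2: t=0:+1/2304 t=1:−1/216 t=2:+1/384 = -11/6912
⇒ 3j(4 4 4; 0 -2 2)² = 11/1638, sgn -1
4πI² = N·(3j₀)²·(3jₘ)² = 729/8281
I = -1·√(0.0880328/4π) = -0.08369845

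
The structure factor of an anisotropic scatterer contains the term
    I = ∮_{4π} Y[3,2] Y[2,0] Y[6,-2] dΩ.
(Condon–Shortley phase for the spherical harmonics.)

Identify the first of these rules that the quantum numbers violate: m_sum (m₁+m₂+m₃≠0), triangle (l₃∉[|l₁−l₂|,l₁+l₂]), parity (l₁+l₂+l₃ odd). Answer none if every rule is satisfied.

azimuthal sum: 2 + 0 − 2 = 0  ✓
1 ≤ 6 ≤ 5 (triangle on l)  ✗
L = 3 + 2 + 6 = 11 (odd)

triangle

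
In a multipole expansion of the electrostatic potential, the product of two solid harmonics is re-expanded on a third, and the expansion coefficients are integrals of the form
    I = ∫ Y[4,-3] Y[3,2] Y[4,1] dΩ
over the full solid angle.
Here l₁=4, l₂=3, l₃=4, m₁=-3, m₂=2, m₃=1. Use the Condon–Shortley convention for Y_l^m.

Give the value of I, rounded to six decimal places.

0.000000

L=11 odd ⇒ parity kills the (l;000) factor ⇒ I = 0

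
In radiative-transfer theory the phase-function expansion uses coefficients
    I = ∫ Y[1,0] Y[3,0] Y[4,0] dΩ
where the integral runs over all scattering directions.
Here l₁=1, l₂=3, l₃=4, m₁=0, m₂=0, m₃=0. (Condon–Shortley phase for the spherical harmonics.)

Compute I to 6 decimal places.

Checks pass: Σm=0; 8 even; l₃=4∈[2,4].
(2·1+1)(2·3+1)(2·4+1) = 189
Δ: 0! 2! 6! / 9! → 1/252
sum: t=0:+1/36 = 1/36
3j²(1 3 4; 0 0 0) = Δ·Π!·Σ² = 4/63  (sign +1)
(m-triple is (0,0,0) — same symbol as above.)
combine: 4πI² = 189·4/63·4/63 = 16/21
take √, sign +1: I = 0.24623252

0.246233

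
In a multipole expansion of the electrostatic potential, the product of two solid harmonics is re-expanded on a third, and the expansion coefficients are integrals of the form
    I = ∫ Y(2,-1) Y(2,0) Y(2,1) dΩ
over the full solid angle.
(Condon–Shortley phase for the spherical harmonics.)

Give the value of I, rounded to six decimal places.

-0.090112

Rules hold: Σm=0, L=6 even, 0≤2≤4.
N = 5·5·5 = 125
Δ = 2!·2!·2!/7! = 1/630
Racah Σ t=0..2: t=0:+1/8 t=1:−1/1 t=2:+1/8 = -3/4
⇒ 3j(2 2 2; 0 0 0)² = 2/35, sgn -1
Racah Σ t=1..2: t=1:−1/2 t=2:+1/4 = -1/4
⇒ 3j(2 2 2; -1 0 1)² = 1/70, sgn +1
4πI² = N·(3j₀)²·(3jₘ)² = 5/49
I = -1·√(0.102041/4π) = -0.09011188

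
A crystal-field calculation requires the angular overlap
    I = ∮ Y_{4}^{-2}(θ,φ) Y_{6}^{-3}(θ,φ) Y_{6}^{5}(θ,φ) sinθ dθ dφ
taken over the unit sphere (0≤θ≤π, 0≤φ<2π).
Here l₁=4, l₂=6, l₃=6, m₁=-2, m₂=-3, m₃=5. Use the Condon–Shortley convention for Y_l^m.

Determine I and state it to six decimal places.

-0.147064

m-sum 0 ✓  L=16 even ✓  2≤6≤10 ✓
Π(2lᵢ+1) = 9×13×13 = 1521
triangle coeff Δ(4,6,6) = 1/15315300
Σ_t [0,4]: t=0:+1/829440 t=1:−1/25920 t=2:+1/9216 t=3:−1/25920 t=4:+1/829440 = 7/207360
(3j)²=28/2431 [(4 6 6; 0 0 0)], sign=+1
Σ_t [2,3]: t=2:+1/483840 t=3:−1/1451520 = 1/725760
(3j)²=24/1547 [(4 6 6; -2 -3 5)], sign=-1
⇒ 4πI² = 864/3179
I = (-1)√(864/3179/(4π)) = -0.14706410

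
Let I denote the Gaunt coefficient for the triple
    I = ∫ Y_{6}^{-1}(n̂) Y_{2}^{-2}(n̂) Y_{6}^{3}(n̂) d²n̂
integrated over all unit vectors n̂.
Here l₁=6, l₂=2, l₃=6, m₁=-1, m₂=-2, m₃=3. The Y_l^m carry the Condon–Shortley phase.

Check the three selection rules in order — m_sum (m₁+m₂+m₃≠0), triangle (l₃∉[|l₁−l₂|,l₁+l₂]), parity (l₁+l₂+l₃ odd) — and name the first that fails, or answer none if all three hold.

none

Σmᵢ = 0  ✓
l₃∈[|l₁−l₂|,l₁+l₂]=[4,8], have l₃=6  ✓
Σlᵢ = 14 ⇒ even  ✓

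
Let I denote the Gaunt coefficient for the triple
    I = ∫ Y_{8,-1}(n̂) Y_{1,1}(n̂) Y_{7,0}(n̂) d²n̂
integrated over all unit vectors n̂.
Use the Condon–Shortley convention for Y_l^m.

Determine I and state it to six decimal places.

m-sum 0 ✓  L=16 even ✓  7≤7≤9 ✓
Π(2lᵢ+1) = 17×3×15 = 765
triangle coeff Δ(8,1,7) = 1/2040
Σ_t [1,1]: t=1:−1/25401600 = -1/25401600
(3j)²=8/255 [(8 1 7; 0 0 0)], sign=+1
Σ_t [2,2]: t=2:+1/50803200 = 1/50803200
(3j)²=3/170 [(8 1 7; -1 1 0)], sign=-1
⇒ 4πI² = 36/85
I = (-1)√(36/85/(4π)) = -0.18358486

-0.183585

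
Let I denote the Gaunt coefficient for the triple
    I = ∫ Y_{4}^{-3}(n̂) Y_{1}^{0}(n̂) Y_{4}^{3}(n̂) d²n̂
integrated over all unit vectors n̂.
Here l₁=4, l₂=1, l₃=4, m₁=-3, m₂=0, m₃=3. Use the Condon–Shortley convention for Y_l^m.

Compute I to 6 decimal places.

L=9 odd ⇒ parity kills the (l;000) factor ⇒ I = 0

0.000000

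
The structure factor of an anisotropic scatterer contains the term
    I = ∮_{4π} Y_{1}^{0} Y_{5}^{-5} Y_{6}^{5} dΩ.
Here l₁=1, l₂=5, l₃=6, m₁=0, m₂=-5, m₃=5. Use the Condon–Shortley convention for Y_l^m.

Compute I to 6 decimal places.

-0.135514

Checks pass: Σm=0; 12 even; l₃=6∈[4,6].
(2·1+1)(2·5+1)(2·6+1) = 429
Δ: 0! 2! 10! / 13! → 1/858
sum: t=0:+1/14400 = 1/14400
3j²(1 5 6; 0 0 0) = Δ·Π!·Σ² = 6/143  (sign +1)
sum: t=0:+1/3628800 = 1/3628800
3j²(1 5 6; 0 -5 5) = Δ·Π!·Σ² = 1/78  (sign -1)
combine: 4πI² = 429·6/143·1/78 = 3/13
take √, sign -1: I = -0.13551395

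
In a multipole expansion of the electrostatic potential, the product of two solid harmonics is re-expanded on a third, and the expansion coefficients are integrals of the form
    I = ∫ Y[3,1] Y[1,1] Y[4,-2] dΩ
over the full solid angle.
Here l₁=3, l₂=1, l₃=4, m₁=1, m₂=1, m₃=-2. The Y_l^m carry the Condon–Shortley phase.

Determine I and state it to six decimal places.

0.238414

Checks pass: Σm=0; 8 even; l₃=4∈[2,4].
(2·3+1)(2·1+1)(2·4+1) = 189
Δ: 0! 6! 2! / 9! → 1/252
sum: t=0:+1/36 = 1/36
3j²(3 1 4; 0 0 0) = Δ·Π!·Σ² = 4/63  (sign +1)
sum: t=0:+1/96 = 1/96
3j²(3 1 4; 1 1 -2) = Δ·Π!·Σ² = 5/84  (sign +1)
combine: 4πI² = 189·4/63·5/84 = 5/7
take √, sign +1: I = 0.23841361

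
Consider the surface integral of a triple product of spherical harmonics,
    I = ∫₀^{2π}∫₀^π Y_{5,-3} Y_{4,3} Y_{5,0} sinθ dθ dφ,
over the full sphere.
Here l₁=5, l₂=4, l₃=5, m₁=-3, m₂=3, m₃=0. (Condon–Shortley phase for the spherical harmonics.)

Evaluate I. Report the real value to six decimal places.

Checks pass: Σm=0; 14 even; l₃=5∈[1,9].
(2·5+1)(2·4+1)(2·5+1) = 1089
Δ: 4! 6! 4! / 15! → 1/3153150
sum: t=0:+1/69120 t=1:−1/1728 t=2:+1/576 t=3:−1/1728 t=4:+1/69120 = 7/11520
3j²(5 4 5; 0 0 0) = Δ·Π!·Σ² = 2/143  (sign -1)
sum: t=3:−1/17280 t=4:+1/6912 = 1/11520
3j²(5 4 5; -3 3 0) = Δ·Π!·Σ² = 2/143  (sign -1)
combine: 4πI² = 1089·2/143·2/143 = 36/169
take √, sign +1: I = 0.13019760

0.130198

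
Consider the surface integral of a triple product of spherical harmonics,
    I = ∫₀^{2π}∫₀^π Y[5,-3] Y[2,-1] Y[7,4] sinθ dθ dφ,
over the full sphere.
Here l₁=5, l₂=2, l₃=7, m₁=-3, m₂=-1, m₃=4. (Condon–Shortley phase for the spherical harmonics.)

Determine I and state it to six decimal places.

0.252127

Rules hold: Σm=0, L=14 even, 3≤7≤7.
N = 11·5·15 = 825
Δ = 0!·10!·4!/15! = 1/15015
Racah Σ t=0..0: t=0:+1/57600 = 1/57600
⇒ 3j(5 2 7; 0 0 0)² = 21/715, sgn -1
Racah Σ t=0..0: t=0:+1/483840 = 1/483840
⇒ 3j(5 2 7; -3 -1 4)² = 3/91, sgn -1
4πI² = N·(3j₀)²·(3jₘ)² = 135/169
I = +1·√(0.798817/4π) = 0.25212656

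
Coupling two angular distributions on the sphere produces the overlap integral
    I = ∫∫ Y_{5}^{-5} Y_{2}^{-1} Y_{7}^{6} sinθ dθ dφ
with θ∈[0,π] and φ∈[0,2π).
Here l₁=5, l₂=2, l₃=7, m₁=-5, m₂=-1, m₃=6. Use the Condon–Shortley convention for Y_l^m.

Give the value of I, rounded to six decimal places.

Checks pass: Σm=0; 14 even; l₃=7∈[3,7].
(2·5+1)(2·2+1)(2·7+1) = 825
Δ: 0! 10! 4! / 15! → 1/15015
sum: t=0:+1/57600 = 1/57600
3j²(5 2 7; 0 0 0) = Δ·Π!·Σ² = 21/715  (sign -1)
sum: t=0:+1/21772800 = 1/21772800
3j²(5 2 7; -5 -1 6) = Δ·Π!·Σ² = 2/105  (sign -1)
combine: 4πI² = 825·21/715·2/105 = 6/13
take √, sign +1: I = 0.19164567

0.191646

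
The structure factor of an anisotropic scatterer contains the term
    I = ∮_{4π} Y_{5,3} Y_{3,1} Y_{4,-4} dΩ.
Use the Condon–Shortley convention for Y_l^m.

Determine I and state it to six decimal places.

m-sum 0 ✓  L=12 even ✓  2≤4≤8 ✓
Π(2lᵢ+1) = 11×7×9 = 693
triangle coeff Δ(5,3,4) = 1/180180
Σ_t [1,3]: t=1:−1/576 t=2:+1/144 t=3:−1/576 = 1/288
(3j)²=20/1001 [(5 3 4; 0 0 0)], sign=+1
Σ_t [2,2]: t=2:+1/5760 = 1/5760
(3j)²=56/2145 [(5 3 4; 3 1 -4)], sign=+1
⇒ 4πI² = 672/1859
I = (+1)√(672/1859/(4π)) = 0.16960553

0.169606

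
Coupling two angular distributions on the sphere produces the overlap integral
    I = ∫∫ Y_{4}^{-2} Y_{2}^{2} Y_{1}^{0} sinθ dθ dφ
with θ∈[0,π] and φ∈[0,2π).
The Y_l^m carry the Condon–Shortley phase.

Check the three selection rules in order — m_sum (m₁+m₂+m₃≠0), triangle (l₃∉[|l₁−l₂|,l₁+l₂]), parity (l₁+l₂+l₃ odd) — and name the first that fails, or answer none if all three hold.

m₁+m₂+m₃ = -2 + 2 + 0 = 0  ✓
triangle: |4−2|=2 ≤ l₃=1 ≤ 4+2=6  ✗
parity: l₁+l₂+l₃ = 7 is odd

triangle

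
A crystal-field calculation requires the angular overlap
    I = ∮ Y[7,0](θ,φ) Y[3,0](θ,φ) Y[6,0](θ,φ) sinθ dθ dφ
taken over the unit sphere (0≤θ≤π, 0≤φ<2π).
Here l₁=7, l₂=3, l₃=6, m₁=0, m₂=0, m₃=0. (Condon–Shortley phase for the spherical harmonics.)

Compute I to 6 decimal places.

m-sum 0 ✓  L=16 even ✓  4≤6≤10 ✓
Π(2lᵢ+1) = 15×7×13 = 1365
triangle coeff Δ(7,3,6) = 1/2042040
Σ_t [1,3]: t=1:−1/207360 t=2:+1/57600 t=3:−1/207360 = 1/129600
(3j)²=168/12155 [(7 3 6; 0 0 0)], sign=+1
(m-triple is (0,0,0) — same symbol as above.)
⇒ 4πI² = 592704/2272985
I = (+1)√(592704/2272985/(4π)) = 0.14405081

0.144051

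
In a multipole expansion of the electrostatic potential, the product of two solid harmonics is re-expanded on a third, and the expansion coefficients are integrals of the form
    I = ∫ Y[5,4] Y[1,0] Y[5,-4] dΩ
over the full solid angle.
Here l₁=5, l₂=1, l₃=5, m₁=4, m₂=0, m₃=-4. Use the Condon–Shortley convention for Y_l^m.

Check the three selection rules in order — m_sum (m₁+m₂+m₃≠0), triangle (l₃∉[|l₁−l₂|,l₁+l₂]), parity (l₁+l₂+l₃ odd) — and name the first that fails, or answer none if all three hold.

m₁+m₂+m₃ = 4 + 0 − 4 = 0  ✓
triangle: |5−1|=4 ≤ l₃=5 ≤ 5+1=6  ✓
parity: l₁+l₂+l₃ = 11 is odd  ✗

parity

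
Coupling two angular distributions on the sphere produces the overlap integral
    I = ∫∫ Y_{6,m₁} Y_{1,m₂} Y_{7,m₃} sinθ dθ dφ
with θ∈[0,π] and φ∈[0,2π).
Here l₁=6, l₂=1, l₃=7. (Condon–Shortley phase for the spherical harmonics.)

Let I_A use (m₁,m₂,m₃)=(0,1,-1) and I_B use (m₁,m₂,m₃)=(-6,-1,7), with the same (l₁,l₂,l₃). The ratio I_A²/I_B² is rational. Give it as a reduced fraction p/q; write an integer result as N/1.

Shared (l₁,l₂,l₃)=(6,1,7): N and (l;000)² cancel in I_A²/I_B².
A: Δ = 0!·12!·2!/15! = 1/1365; Racah Σ t=0..0: t=0:+1/1036800 = 1/1036800; ⇒ 3j(6 1 7; 0 1 -1)² = 4/195, sgn +1
B: Δ = 0!·12!·2!/15! = 1/1365; Racah Σ t=0..0: t=0:+1/958003200 = 1/958003200; ⇒ 3j(6 1 7; -6 -1 7)² = 1/15, sgn +1
I_A²/I_B² = (4/195)/(1/15) = 4/13

4/13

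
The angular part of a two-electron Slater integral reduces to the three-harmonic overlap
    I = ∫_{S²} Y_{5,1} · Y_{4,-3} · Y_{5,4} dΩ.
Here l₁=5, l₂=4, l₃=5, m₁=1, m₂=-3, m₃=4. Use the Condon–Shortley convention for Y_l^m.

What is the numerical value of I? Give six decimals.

m-sum = 1 − 3 + 4 = 2 ≠ 0 ⇒ I = 0

0.000000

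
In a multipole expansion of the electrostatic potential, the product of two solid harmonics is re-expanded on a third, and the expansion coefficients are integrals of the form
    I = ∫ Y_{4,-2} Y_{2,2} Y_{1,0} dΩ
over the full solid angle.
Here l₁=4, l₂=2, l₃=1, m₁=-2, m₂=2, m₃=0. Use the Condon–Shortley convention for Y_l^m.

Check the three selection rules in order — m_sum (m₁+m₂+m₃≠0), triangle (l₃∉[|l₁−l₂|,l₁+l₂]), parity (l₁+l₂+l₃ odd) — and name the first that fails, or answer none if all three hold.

azimuthal sum: -2 + 2 + 0 = 0  ✓
2 ≤ 1 ≤ 6 (triangle on l)  ✗
L = 4 + 2 + 1 = 7 (odd)

triangle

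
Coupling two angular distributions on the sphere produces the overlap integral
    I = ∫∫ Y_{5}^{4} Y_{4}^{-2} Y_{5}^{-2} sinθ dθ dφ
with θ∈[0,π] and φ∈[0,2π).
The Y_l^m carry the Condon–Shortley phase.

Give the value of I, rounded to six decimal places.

0.118854

Checks pass: Σm=0; 14 even; l₃=5∈[1,9].
(2·5+1)(2·4+1)(2·5+1) = 1089
Δ: 4! 6! 4! / 15! → 1/3153150
sum: t=0:+1/69120 t=1:−1/1728 t=2:+1/576 t=3:−1/1728 t=4:+1/69120 = 7/11520
3j²(5 4 5; 0 0 0) = Δ·Π!·Σ² = 2/143  (sign -1)
sum: t=0:+1/11520 t=1:−1/25920 = 1/20736
3j²(5 4 5; 4 -2 -2) = Δ·Π!·Σ² = 5/429  (sign -1)
combine: 4πI² = 1089·2/143·5/429 = 30/169
take √, sign +1: I = 0.11885360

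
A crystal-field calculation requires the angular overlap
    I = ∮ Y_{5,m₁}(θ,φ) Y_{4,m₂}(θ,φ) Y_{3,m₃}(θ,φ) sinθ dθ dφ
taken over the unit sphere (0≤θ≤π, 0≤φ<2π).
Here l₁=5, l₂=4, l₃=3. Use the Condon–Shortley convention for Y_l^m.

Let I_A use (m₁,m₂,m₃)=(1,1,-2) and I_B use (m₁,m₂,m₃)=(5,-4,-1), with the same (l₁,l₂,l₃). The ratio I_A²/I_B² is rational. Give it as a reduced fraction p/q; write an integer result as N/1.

Shared (l₁,l₂,l₃)=(5,4,3): N and (l;000)² cancel in I_A²/I_B².
A: Δ = 6!·4!·2!/13! = 1/180180; Racah Σ t=3..4: t=3:−1/432 t=4:+1/1152 = -5/3456; ⇒ 3j(5 4 3; 1 1 -2)² = 625/36036, sgn +1
B: Δ = 6!·4!·2!/13! = 1/180180; Racah Σ t=0..0: t=0:+1/34560 = 1/34560; ⇒ 3j(5 4 3; 5 -4 -1)² = 14/429, sgn +1
I_A²/I_B² = (625/36036)/(14/429) = 625/1176

625/1176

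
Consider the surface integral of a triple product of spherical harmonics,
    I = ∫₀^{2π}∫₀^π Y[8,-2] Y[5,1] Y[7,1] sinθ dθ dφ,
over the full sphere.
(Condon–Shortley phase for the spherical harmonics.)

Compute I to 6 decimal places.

0.110370

Rules hold: Σm=0, L=20 even, 3≤7≤13.
N = 17·11·15 = 2805
Δ = 6!·10!·4!/21! = 1/814773960
Racah Σ t=1..5: t=1:−1/87091200 t=2:+1/4976640 t=3:−1/2073600 t=4:+1/4976640 t=5:−1/87091200 = -1/9676800
⇒ 3j(8 5 7; 0 0 0)² = 360/46189, sgn +1
Racah Σ t=2..6: t=2:+1/92897280 t=3:−1/6531840 t=4:+1/3317760 t=5:−1/10368000 t=6:+1/298598400 = 197/2985984000
⇒ 3j(8 5 7; -2 1 1)² = 38809/5542680, sgn +1
4πI² = N·(3j₀)²·(3jₘ)² = 1746405/11408683
I = +1·√(0.153077/4π) = 0.11036968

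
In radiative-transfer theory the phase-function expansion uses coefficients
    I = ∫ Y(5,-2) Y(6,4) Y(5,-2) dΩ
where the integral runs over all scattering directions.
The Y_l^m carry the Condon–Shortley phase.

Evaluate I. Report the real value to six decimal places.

0.137762

Rules hold: Σm=0, L=16 even, 1≤5≤11.
N = 11·13·11 = 1573
Δ = 6!·4!·6!/17! = 1/28588560
Racah Σ t=1..5: t=1:−1/345600 t=2:+1/13824 t=3:−1/5184 t=4:+1/13824 t=5:−1/345600 = -7/129600
⇒ 3j(5 6 5; 0 0 0)² = 80/7293, sgn +1
Racah Σ t=4..6: t=4:+1/207360 t=5:−1/57600 t=6:+1/207360 = -1/129600
⇒ 3j(5 6 5; -2 4 -2)² = 168/12155, sgn +1
4πI² = N·(3j₀)²·(3jₘ)² = 896/3757
I = +1·√(0.238488/4π) = 0.13776169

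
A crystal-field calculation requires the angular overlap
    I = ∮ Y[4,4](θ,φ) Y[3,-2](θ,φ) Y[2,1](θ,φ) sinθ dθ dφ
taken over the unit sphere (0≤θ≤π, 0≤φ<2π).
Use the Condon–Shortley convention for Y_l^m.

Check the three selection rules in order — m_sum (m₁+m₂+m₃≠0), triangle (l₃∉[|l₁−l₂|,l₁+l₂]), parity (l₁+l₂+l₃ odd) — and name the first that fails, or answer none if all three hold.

Σmᵢ = 3  ✗
l₃∈[|l₁−l₂|,l₁+l₂]=[1,7], have l₃=2
Σlᵢ = 9 ⇒ odd

m_sum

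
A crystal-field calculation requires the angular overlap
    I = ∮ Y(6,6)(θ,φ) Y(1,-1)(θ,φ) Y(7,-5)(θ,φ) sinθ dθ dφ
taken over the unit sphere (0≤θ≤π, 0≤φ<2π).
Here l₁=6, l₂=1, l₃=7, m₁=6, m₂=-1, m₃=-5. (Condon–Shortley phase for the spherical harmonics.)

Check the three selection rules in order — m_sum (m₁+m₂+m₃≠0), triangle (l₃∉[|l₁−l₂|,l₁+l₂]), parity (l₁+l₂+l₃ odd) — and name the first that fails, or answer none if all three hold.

azimuthal sum: 6 − 1 − 5 = 0  ✓
5 ≤ 7 ≤ 7 (triangle on l)  ✓
L = 6 + 1 + 7 = 14 (even)  ✓

none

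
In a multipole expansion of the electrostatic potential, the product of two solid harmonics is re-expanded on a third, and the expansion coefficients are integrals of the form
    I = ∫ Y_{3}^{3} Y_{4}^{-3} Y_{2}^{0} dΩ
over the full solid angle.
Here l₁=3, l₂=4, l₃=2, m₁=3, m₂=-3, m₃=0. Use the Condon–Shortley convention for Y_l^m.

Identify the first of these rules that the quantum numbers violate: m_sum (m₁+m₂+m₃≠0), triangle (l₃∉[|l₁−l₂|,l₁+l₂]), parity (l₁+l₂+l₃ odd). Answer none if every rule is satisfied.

parity

azimuthal sum: 3 − 3 + 0 = 0  ✓
1 ≤ 2 ≤ 7 (triangle on l)  ✓
L = 3 + 4 + 2 = 9 (odd)  ✗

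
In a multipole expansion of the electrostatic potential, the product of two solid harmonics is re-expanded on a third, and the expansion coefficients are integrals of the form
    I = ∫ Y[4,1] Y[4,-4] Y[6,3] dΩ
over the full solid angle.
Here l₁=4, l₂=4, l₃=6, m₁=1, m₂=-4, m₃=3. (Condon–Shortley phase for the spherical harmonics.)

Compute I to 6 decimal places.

0.155830

Checks pass: Σm=0; 14 even; l₃=6∈[0,8].
(2·4+1)(2·4+1)(2·6+1) = 1053
Δ: 2! 6! 6! / 15! → 1/1261260
sum: t=0:+1/4608 t=1:−1/1296 t=2:+1/4608 = -7/20736
3j²(4 4 6; 0 0 0) = Δ·Π!·Σ² = 20/1287  (sign -1)
sum: t=0:+1/51840 = 1/51840
3j²(4 4 6; 1 -4 3) = Δ·Π!·Σ² = 8/429  (sign -1)
combine: 4πI² = 1053·20/1287·8/429 = 480/1573
take √, sign +1: I = 0.15583009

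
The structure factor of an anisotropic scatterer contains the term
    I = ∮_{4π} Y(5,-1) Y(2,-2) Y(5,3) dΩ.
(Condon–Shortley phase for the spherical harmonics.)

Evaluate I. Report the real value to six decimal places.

Rules hold: Σm=0, L=12 even, 3≤5≤7.
N = 11·5·11 = 605
Δ = 2!·8!·2!/13! = 1/38610
Racah Σ t=0..2: t=0:+1/2880 t=1:−1/576 t=2:+1/2880 = -1/960
⇒ 3j(5 2 5; 0 0 0)² = 10/429, sgn +1
Racah Σ t=0..0: t=0:+1/5760 = 1/5760
⇒ 3j(5 2 5; -1 -2 3)² = 56/2145, sgn +1
4πI² = N·(3j₀)²·(3jₘ)² = 560/1521
I = +1·√(0.368179/4π) = 0.17116875

0.171169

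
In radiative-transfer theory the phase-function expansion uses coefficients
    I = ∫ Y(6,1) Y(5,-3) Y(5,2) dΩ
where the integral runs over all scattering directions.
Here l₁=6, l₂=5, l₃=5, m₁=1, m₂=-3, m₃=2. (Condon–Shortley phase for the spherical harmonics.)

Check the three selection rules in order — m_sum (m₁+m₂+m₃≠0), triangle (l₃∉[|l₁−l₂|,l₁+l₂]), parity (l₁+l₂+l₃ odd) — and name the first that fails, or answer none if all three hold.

none

m₁+m₂+m₃ = 1 − 3 + 2 = 0  ✓
triangle: |6−5|=1 ≤ l₃=5 ≤ 6+5=11  ✓
parity: l₁+l₂+l₃ = 16 is even  ✓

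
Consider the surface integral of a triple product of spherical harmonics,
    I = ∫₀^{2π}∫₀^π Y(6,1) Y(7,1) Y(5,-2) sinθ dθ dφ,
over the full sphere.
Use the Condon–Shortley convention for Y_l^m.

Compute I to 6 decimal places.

Rules hold: Σm=0, L=18 even, 1≤5≤13.
N = 13·15·11 = 2145
Δ = 8!·4!·6!/19! = 1/174594420
Racah Σ t=2..6: t=2:+1/4147200 t=3:−1/207360 t=4:+1/82944 t=5:−1/207360 t=6:+1/4147200 = 1/345600
⇒ 3j(6 7 5; 0 0 0)² = 420/46189, sgn -1
Racah Σ t=2..5: t=2:+1/6220800 t=3:−1/345600 t=4:+1/165888 t=5:−1/622080 = 7/4147200
⇒ 3j(6 7 5; 1 1 -2)² = 2401/277134, sgn -1
4πI² = N·(3j₀)²·(3jₘ)² = 2521050/14919047
I = +1·√(0.168982/4π) = 0.11596188

0.115962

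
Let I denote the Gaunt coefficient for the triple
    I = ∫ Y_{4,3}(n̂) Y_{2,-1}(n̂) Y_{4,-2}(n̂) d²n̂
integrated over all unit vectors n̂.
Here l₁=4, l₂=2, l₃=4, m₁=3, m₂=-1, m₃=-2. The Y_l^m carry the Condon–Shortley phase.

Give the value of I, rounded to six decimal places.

Rules hold: Σm=0, L=10 even, 2≤4≤6.
N = 9·5·9 = 405
Δ = 2!·6!·2!/11! = 1/13860
Racah Σ t=0..2: t=0:+1/192 t=1:−1/36 t=2:+1/192 = -5/288
⇒ 3j(4 2 4; 0 0 0)² = 20/693, sgn -1
Racah Σ t=0..1: t=0:+1/240 t=1:−1/1440 = 1/288
⇒ 3j(4 2 4; 3 -1 -2)² = 5/132, sgn +1
4πI² = N·(3j₀)²·(3jₘ)² = 375/847
I = -1·√(0.442739/4π) = -0.18770204

-0.187702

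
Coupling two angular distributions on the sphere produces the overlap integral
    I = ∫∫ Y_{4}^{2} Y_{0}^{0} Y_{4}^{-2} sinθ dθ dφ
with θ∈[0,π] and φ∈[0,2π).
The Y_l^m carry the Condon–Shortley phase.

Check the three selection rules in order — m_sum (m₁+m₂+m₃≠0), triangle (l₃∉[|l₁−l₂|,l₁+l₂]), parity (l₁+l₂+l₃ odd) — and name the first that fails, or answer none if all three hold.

azimuthal sum: 2 + 0 − 2 = 0  ✓
4 ≤ 4 ≤ 4 (triangle on l)  ✓
L = 4 + 0 + 4 = 8 (even)  ✓

none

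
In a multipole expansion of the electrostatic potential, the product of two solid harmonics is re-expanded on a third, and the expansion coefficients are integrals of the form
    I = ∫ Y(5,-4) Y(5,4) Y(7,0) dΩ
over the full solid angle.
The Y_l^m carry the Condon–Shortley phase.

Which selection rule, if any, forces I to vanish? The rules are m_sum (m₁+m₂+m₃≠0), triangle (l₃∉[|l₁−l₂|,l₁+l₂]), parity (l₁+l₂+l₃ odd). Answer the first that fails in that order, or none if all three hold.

parity

azimuthal sum: -4 + 4 + 0 = 0  ✓
0 ≤ 7 ≤ 10 (triangle on l)  ✓
L = 5 + 5 + 7 = 17 (odd)  ✗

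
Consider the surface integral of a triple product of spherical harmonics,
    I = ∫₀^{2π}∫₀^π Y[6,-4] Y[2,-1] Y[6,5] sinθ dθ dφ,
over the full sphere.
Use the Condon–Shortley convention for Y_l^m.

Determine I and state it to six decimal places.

Rules hold: Σm=0, L=14 even, 4≤6≤8.
N = 13·5·13 = 845
Δ = 2!·10!·2!/15! = 1/90090
Racah Σ t=0..2: t=0:+1/69120 t=1:−1/14400 t=2:+1/69120 = -7/172800
⇒ 3j(6 2 6; 0 0 0)² = 14/715, sgn -1
Racah Σ t=0..1: t=0:+1/7257600 t=1:−1/725760 = -1/806400
⇒ 3j(6 2 6; -4 -1 5)² = 27/910, sgn +1
4πI² = N·(3j₀)²·(3jₘ)² = 27/55
I = -1·√(0.490909/4π) = -0.19764945

-0.197649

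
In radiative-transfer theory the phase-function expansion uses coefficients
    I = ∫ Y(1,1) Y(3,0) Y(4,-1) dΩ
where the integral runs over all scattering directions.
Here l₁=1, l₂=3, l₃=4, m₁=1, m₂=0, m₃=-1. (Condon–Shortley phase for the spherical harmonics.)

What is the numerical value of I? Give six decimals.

Rules hold: Σm=0, L=8 even, 2≤4≤4.
N = 3·7·9 = 189
Δ = 0!·2!·6!/9! = 1/252
Racah Σ t=0..0: t=0:+1/36 = 1/36
⇒ 3j(1 3 4; 0 0 0)² = 4/63, sgn +1
Racah Σ t=0..0: t=0:+1/72 = 1/72
⇒ 3j(1 3 4; 1 0 -1)² = 5/126, sgn -1
4πI² = N·(3j₀)²·(3jₘ)² = 10/21
I = -1·√(0.47619/4π) = -0.19466390

-0.194664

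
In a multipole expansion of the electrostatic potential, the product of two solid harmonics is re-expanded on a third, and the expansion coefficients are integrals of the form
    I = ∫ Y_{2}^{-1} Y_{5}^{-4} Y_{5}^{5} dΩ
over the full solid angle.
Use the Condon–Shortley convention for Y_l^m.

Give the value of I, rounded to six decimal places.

-0.187924

m-sum 0 ✓  L=12 even ✓  3≤5≤7 ✓
Π(2lᵢ+1) = 5×11×11 = 605
triangle coeff Δ(2,5,5) = 1/38610
Σ_t [0,2]: t=0:+1/2880 t=1:−1/576 t=2:+1/2880 = -1/960
(3j)²=10/429 [(2 5 5; 0 0 0)], sign=+1
Σ_t [1,1]: t=1:−1/80640 = -1/80640
(3j)²=9/286 [(2 5 5; -1 -4 5)], sign=-1
⇒ 4πI² = 75/169
I = (-1)√(75/169/(4π)) = -0.18792404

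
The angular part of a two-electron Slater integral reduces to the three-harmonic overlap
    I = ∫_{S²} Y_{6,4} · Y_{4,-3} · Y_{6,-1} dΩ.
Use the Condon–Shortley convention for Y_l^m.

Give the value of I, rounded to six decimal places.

Rules hold: Σm=0, L=16 even, 2≤6≤10.
N = 13·9·13 = 1521
Δ = 4!·8!·4!/17! = 1/15315300
Racah Σ t=0..4: t=0:+1/829440 t=1:−1/25920 t=2:+1/9216 t=3:−1/25920 t=4:+1/829440 = 7/207360
⇒ 3j(6 4 6; 0 0 0)² = 28/2431, sgn +1
Racah Σ t=0..1: t=0:+1/207360 t=1:−1/725760 = 1/290304
⇒ 3j(6 4 6; 4 -3 -1)² = 125/7293, sgn -1
4πI² = N·(3j₀)²·(3jₘ)² = 10500/34969
I = -1·√(0.300266/4π) = -0.15457815

-0.154578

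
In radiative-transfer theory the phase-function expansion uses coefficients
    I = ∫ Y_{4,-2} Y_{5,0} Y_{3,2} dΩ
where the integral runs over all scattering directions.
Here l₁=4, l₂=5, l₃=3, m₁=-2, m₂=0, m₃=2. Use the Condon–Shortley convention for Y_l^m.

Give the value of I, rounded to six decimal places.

Checks pass: Σm=0; 12 even; l₃=3∈[1,9].
(2·4+1)(2·5+1)(2·3+1) = 693
Δ: 6! 2! 4! / 13! → 1/180180
sum: t=2:+1/576 t=3:−1/144 t=4:+1/576 = -1/288
3j²(4 5 3; 0 0 0) = Δ·Π!·Σ² = 20/1001  (sign +1)
sum: t=4:+1/576 t=5:−1/2880 = 1/720
3j²(4 5 3; -2 0 2) = Δ·Π!·Σ² = 80/3003  (sign -1)
combine: 4πI² = 693·20/1001·80/3003 = 4800/13013
take √, sign -1: I = -0.17132746

-0.171327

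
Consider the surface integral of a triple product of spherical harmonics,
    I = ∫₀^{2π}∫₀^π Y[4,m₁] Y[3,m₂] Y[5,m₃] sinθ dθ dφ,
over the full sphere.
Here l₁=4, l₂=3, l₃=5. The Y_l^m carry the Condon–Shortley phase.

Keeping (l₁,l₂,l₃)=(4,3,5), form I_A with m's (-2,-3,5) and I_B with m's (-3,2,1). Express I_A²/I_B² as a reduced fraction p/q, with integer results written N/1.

90/121

Same 4,3,5: normalisation and zero-m 3j drop out of the ratio.
A: Δ: 2! 6! 4! / 13! → 1/180180; sum: t=0:+1/34560 = 1/34560; 3j²(4 3 5; -2 -3 5) = Δ·Π!·Σ² = 5/286  (sign +1)
B: Δ: 2! 6! 4! / 13! → 1/180180; sum: t=1:−1/17280 t=2:+1/1440 = 11/17280; 3j²(4 3 5; -3 2 1) = Δ·Π!·Σ² = 11/468  (sign +1)
I_A²/I_B² = (5/286)/(11/468) = 90/121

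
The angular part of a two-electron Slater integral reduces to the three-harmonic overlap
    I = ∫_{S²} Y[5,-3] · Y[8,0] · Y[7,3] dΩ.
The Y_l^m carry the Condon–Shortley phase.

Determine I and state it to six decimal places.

Rules hold: Σm=0, L=20 even, 3≤7≤13.
N = 11·17·15 = 2805
Δ = 6!·4!·10!/21! = 1/814773960
Racah Σ t=1..5: t=1:−1/87091200 t=2:+1/4976640 t=3:−1/2073600 t=4:+1/4976640 t=5:−1/87091200 = -1/9676800
⇒ 3j(5 8 7; 0 0 0)² = 360/46189, sgn +1
Racah Σ t=4..6: t=4:+1/19906560 t=5:−1/21772800 t=6:+1/232243200 = 1/116121600
⇒ 3j(5 8 7; -3 0 3)² = 48/46189, sgn +1
4πI² = N·(3j₀)²·(3jₘ)² = 259200/11408683
I = +1·√(0.0227195/4π) = 0.04252015

0.042520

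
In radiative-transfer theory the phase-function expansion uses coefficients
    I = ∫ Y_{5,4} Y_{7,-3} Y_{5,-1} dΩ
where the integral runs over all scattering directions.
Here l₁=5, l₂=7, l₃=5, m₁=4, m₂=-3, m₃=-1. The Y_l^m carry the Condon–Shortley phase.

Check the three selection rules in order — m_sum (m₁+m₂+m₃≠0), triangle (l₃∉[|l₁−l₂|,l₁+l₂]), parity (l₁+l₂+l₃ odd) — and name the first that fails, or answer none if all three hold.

Σmᵢ = 0  ✓
l₃∈[|l₁−l₂|,l₁+l₂]=[2,12], have l₃=5  ✓
Σlᵢ = 17 ⇒ odd  ✗

parity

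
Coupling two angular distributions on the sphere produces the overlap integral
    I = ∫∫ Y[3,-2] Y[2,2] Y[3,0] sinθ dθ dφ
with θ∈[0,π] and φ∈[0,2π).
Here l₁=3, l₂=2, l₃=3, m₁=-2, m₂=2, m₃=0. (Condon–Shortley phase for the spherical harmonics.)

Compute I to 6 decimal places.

-0.188063

Checks pass: Σm=0; 8 even; l₃=3∈[1,5].
(2·3+1)(2·2+1)(2·3+1) = 245
Δ: 2! 4! 2! / 9! → 1/3780
sum: t=0:+1/24 t=1:−1/4 t=2:+1/24 = -1/6
3j²(3 2 3; 0 0 0) = Δ·Π!·Σ² = 4/105  (sign +1)
sum: t=2:+1/24 = 1/24
3j²(3 2 3; -2 2 0) = Δ·Π!·Σ² = 1/21  (sign -1)
combine: 4πI² = 245·4/105·1/21 = 4/9
take √, sign -1: I = -0.18806319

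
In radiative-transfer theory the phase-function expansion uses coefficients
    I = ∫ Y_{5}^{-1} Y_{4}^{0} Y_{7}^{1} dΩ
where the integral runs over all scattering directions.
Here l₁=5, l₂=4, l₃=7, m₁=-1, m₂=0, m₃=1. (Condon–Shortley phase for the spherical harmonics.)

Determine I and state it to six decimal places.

Checks pass: Σm=0; 16 even; l₃=7∈[1,9].
(2·5+1)(2·4+1)(2·7+1) = 1485
Δ: 2! 8! 6! / 17! → 1/6126120
sum: t=0:+1/69120 t=1:−1/20736 t=2:+1/69120 = -1/51840
3j²(5 4 7; 0 0 0) = Δ·Π!·Σ² = 280/21879  (sign +1)
sum: t=0:+1/138240 t=1:−1/25920 t=2:+1/55296 = -11/829440
3j²(5 4 7; -1 0 1) = Δ·Π!·Σ² = 11/1326  (sign -1)
combine: 4πI² = 1485·280/21879·11/1326 = 7700/48841
take √, sign -1: I = -0.11200777

-0.112008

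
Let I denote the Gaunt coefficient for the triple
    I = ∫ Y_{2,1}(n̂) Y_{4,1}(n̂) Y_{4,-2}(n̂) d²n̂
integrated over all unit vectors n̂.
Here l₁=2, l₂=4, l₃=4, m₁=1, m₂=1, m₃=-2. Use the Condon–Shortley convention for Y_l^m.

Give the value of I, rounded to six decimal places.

Checks pass: Σm=0; 10 even; l₃=4∈[2,6].
(2·2+1)(2·4+1)(2·4+1) = 405
Δ: 2! 2! 6! / 11! → 1/13860
sum: t=0:+1/192 t=1:−1/36 t=2:+1/192 = -5/288
3j²(2 4 4; 0 0 0) = Δ·Π!·Σ² = 20/693  (sign -1)
sum: t=0:+1/240 t=1:−1/96 = -1/160
3j²(2 4 4; 1 1 -2) = Δ·Π!·Σ² = 27/1540  (sign -1)
combine: 4πI² = 405·20/693·27/1540 = 1215/5929
take √, sign +1: I = 0.12770047

0.127700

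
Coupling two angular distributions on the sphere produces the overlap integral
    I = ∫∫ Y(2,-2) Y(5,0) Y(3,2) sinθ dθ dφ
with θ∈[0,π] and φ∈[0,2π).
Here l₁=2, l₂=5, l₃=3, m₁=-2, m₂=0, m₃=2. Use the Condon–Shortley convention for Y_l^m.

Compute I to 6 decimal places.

Rules hold: Σm=0, L=10 even, 3≤3≤7.
N = 5·11·7 = 385
Δ = 4!·0!·6!/11! = 1/2310
Racah Σ t=2..2: t=2:+1/144 = 1/144
⇒ 3j(2 5 3; 0 0 0)² = 10/231, sgn -1
Racah Σ t=4..4: t=4:+1/2880 = 1/2880
⇒ 3j(2 5 3; -2 0 2)² = 1/462, sgn -1
4πI² = N·(3j₀)²·(3jₘ)² = 25/693
I = +1·√(0.036075/4π) = 0.05357948

0.053579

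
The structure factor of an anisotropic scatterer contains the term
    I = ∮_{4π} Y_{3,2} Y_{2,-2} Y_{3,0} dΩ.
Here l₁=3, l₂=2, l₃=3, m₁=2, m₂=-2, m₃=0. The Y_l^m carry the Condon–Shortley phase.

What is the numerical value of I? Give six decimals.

-0.188063

Rules hold: Σm=0, L=8 even, 1≤3≤5.
N = 7·5·7 = 245
Δ = 2!·4!·2!/9! = 1/3780
Racah Σ t=0..2: t=0:+1/24 t=1:−1/4 t=2:+1/24 = -1/6
⇒ 3j(3 2 3; 0 0 0)² = 4/105, sgn +1
Racah Σ t=0..0: t=0:+1/24 = 1/24
⇒ 3j(3 2 3; 2 -2 0)² = 1/21, sgn -1
4πI² = N·(3j₀)²·(3jₘ)² = 4/9
I = -1·√(0.444444/4π) = -0.18806319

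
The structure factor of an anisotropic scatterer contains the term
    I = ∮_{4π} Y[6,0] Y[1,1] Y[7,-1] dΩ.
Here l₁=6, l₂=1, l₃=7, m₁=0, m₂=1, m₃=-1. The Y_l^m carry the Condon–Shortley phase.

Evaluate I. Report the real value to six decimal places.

-0.185147

Checks pass: Σm=0; 14 even; l₃=7∈[5,7].
(2·6+1)(2·1+1)(2·7+1) = 585
Δ: 0! 12! 2! / 15! → 1/1365
sum: t=0:+1/518400 = 1/518400
3j²(6 1 7; 0 0 0) = Δ·Π!·Σ² = 7/195  (sign -1)
sum: t=0:+1/1036800 = 1/1036800
3j²(6 1 7; 0 1 -1) = Δ·Π!·Σ² = 4/195  (sign +1)
combine: 4πI² = 585·7/195·4/195 = 28/65
take √, sign -1: I = -0.18514731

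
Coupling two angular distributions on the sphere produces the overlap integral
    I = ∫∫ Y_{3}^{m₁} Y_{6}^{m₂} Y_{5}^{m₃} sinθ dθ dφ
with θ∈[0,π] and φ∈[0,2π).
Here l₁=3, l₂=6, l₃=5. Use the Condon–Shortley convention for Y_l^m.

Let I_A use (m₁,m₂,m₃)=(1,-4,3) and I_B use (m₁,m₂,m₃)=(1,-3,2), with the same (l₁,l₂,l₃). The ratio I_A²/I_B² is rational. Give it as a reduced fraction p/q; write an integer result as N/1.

l's match ⇒ only the (l;m) 3-j factors differ between A and B.
A: triangle coeff Δ(3,6,5) = 1/675675; Σ_t [0,2]: t=0:+1/69120 t=1:−1/30240 t=2:+1/322560 = -1/64512; (3j)²=10/1001 [(3 6 5; 1 -4 3)], sign=-1
B: triangle coeff Δ(3,6,5) = 1/675675; Σ_t [0,2]: t=0:+1/34560 t=1:−1/8640 t=2:+1/40320 = -1/16128; (3j)²=18/1001 [(3 6 5; 1 -3 2)], sign=+1
I_A²/I_B² = (10/1001)/(18/1001) = 5/9

5/9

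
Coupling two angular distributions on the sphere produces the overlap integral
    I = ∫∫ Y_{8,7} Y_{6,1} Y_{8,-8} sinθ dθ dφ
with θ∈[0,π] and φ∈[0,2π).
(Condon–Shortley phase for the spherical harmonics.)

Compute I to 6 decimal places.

m-sum 0 ✓  L=22 even ✓  2≤8≤14 ✓
Π(2lᵢ+1) = 17×13×17 = 3757
triangle coeff Δ(8,6,8) = 1/13742520792
Σ_t [0,6]: t=0:+1/41803776000 t=1:−1/435456000 t=2:+1/39813120 t=3:−1/18662400 t=4:+1/39813120 t=5:−1/435456000 t=6:+1/41803776000 = -11/1393459200
(3j)²=600/96577 [(8 6 8; 0 0 0)], sign=-1
Σ_t [1,1]: t=1:−1/313528320000 = -1/313528320000
(3j)²=91/7429 [(8 6 8; 7 1 -8)], sign=-1
⇒ 4πI² = 54600/190969
I = (+1)√(54600/190969/(4π)) = 0.15083772

0.150838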